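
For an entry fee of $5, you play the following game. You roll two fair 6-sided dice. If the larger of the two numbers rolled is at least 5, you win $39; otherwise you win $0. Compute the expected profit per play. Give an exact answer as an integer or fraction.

E[payout] = (4/9)·0 + (5/9)·39 = 65/3
Expected profit = 65/3 − 5 = 50/3

50/3 dollars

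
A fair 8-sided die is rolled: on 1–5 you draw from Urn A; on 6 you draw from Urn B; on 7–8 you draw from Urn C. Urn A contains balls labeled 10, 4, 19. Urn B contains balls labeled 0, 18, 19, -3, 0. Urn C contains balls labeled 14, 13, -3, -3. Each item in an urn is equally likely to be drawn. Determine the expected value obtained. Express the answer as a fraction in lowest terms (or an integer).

E[X | Urn A] = (10 + 4 + 19)/3 = 11
E[X | Urn B] = (0 + 18 + 19 − 3 + 0)/5 = 34/5
E[X | Urn C] = (14 + 13 − 3 − 3)/4 = 21/4
E[X] = (5/8)·11 + (1/8)·34/5 + (1/4)·21/4 = 723/80

723/80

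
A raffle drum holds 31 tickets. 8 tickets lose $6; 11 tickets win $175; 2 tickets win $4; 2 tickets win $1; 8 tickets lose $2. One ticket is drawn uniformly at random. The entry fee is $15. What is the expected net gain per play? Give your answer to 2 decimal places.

$45.35

E[payout] = (8/31)·(-6) + (11/31)·175 + (2/31)·4 + (2/31)·1 + (8/31)·(-2) = 1871/31
Expected profit = 1871/31 − 15 = 1406/31 ≈ $45.35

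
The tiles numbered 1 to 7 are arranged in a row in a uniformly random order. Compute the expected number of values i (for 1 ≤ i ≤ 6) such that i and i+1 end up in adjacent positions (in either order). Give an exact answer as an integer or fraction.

12/7

For each i ∈ {1,…,6}, let Xᵢ = 1 if i and i+1 are adjacent. P(Xᵢ=1) = 2·(7−1)!/7! = 2/7.
By linearity, E[ΣXᵢ] = (6)·(2/7) = 12/7.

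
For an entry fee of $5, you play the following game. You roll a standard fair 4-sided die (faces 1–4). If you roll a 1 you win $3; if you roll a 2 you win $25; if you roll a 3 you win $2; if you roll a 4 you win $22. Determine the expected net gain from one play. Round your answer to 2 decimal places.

E[payout] = (1/4)·2 + (1/4)·3 + (1/4)·22 + (1/4)·25 = 13
Expected profit = 13 − 5 = 8 ≈ $8.00

$8.00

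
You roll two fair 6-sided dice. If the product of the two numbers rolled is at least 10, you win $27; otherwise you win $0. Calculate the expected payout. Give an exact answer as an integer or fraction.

57/4 dollars

E[payout] = (17/36)·0 + (19/36)·27 = 57/4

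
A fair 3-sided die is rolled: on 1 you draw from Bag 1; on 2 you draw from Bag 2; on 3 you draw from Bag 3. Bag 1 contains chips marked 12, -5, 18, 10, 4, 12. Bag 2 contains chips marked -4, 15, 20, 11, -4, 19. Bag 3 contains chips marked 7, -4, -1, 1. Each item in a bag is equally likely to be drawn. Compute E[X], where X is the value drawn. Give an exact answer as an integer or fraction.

25/4

E[X | Bag 1] = (12 − 5 + 18 + 10 + 4 + 12)/6 = 17/2
E[X | Bag 2] = (-4 + 15 + 20 + 11 − 4 + 19)/6 = 19/2
E[X | Bag 3] = (7 − 4 − 1 + 1)/4 = 3/4
E[X] = (1/3)·17/2 + (1/3)·19/2 + (1/3)·3/4 = 25/4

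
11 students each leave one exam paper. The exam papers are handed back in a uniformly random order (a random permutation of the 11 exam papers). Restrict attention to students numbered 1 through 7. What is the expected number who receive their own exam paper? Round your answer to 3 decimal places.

Let Xᵢ = 1 if person i gets their own exam paper. For each i, P(Xᵢ=1) = 1/11.
By linearity of expectation, E[X₁+…+X_7] = 7·(1/11) = 7/11.
≈ 0.636

0.636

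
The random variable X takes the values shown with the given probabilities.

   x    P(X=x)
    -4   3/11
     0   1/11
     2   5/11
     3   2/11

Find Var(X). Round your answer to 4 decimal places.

E[X] = (3/11)·(-4) + (1/11)·0 + (5/11)·2 + (2/11)·3 = 4/11
E[X²] = (3/11)·16 + (1/11)·0 + (5/11)·4 + (2/11)·9 = 86/11
Var(X) = 86/11 − (4/11)² = 930/121 ≈ 7.6860

7.6860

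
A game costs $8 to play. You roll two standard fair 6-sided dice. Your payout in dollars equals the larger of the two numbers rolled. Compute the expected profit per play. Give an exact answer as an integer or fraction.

-127/36 dollars

Distribution of the larger of the two numbers rolled: 1 w.p. 1/36, 2 w.p. 1/12, 3 w.p. 5/36, 4 w.p. 7/36, 5 w.p. 1/4, 6 w.p. 11/36
E[payout] = (1/36)·1 + (1/12)·2 + (5/36)·3 + (7/36)·4 + (1/4)·5 + (11/36)·6 = 161/36
Expected profit = 161/36 − 8 = -127/36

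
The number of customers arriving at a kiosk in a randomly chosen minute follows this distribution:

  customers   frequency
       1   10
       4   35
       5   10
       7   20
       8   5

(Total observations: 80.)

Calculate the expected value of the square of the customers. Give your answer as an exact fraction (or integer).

Total = 80, so P(customers=1) = 10/80, etc.
E[X²] = (1/8)·1 + (7/16)·16 + (1/8)·25 + (1/4)·49 + (1/16)·64
     = 53/2

53/2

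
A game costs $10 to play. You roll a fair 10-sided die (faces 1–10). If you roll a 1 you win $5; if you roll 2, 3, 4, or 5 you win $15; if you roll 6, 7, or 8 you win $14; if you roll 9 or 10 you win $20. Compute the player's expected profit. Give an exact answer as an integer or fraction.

47/10 dollars

E[payout] = (1/10)·5 + (3/10)·14 + (2/5)·15 + (1/5)·20 = 147/10
Expected profit = 147/10 − 10 = 47/10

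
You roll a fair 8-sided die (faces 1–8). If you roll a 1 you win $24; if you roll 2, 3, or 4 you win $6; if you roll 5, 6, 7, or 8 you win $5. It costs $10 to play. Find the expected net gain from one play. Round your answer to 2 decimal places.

E[payout] = (1/2)·5 + (3/8)·6 + (1/8)·24 = 31/4
Expected profit = 31/4 − 10 = -9/4 ≈ -$2.25

-$2.25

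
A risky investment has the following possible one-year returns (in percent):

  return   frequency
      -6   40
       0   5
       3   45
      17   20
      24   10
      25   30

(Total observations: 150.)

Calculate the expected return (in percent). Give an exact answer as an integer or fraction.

49/6

Total = 150, so P(return=-6) = 40/150, etc.
E[X] = (4/15)·(-6) + (1/30)·0 + (3/10)·3 + (2/15)·17 + (1/15)·24 + (1/5)·25
     = 49/6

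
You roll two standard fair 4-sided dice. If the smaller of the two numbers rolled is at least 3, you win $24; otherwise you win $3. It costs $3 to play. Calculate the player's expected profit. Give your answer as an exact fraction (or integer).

21/4 dollars

E[payout] = (3/4)·3 + (1/4)·24 = 33/4
Expected profit = 33/4 − 3 = 21/4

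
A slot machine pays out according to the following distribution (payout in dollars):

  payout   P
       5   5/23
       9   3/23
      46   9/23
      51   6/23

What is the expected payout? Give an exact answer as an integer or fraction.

E[X] = (5/23)·5 + (3/23)·9 + (9/23)·46 + (6/23)·51
     = 772/23

772/23 dollars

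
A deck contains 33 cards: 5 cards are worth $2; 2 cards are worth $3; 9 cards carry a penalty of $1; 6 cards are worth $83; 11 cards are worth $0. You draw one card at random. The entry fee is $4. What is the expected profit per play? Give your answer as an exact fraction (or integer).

E[payout] = (5/33)·2 + (2/33)·3 + (9/33)·(-1) + (6/33)·83 + (11/33)·0 = 505/33
Expected profit = 505/33 − 4 = 373/33

373/33 dollars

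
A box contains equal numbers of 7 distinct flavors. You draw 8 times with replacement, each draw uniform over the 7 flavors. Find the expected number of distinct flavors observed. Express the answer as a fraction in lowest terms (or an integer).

4085185/823543

Let Xⱼ=1 if type j appears at least once. P(Xⱼ=1) = 1 − ((7−1)/7)^8 = 4085185/5764801.
E[#distinct] = 7·4085185/5764801 = 4085185/823543.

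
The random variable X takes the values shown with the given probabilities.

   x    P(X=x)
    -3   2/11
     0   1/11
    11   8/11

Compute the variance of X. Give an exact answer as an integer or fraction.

E[X] = (2/11)·(-3) + (1/11)·0 + (8/11)·11 = 82/11
E[X²] = (2/11)·9 + (1/11)·0 + (8/11)·121 = 986/11
Var(X) = 986/11 − (82/11)² = 4122/121

4122/121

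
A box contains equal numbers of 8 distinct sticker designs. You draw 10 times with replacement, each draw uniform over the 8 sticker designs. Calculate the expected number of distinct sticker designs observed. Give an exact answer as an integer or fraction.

Let Xⱼ=1 if type j appears at least once. P(Xⱼ=1) = 1 − ((8−1)/8)^10 = 791266575/1073741824.
E[#distinct] = 8·791266575/1073741824 = 791266575/134217728.

791266575/134217728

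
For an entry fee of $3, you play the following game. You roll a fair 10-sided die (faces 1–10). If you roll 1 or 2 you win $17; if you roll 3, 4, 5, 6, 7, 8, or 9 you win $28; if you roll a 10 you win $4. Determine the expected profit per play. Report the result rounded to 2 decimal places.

E[payout] = (1/10)·4 + (1/5)·17 + (7/10)·28 = 117/5
Expected profit = 117/5 − 3 = 102/5 ≈ $20.40

$20.40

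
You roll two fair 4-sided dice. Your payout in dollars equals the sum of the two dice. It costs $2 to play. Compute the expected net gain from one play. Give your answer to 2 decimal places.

Distribution of the sum of the two dice: 2 w.p. 1/16, 3 w.p. 1/8, 4 w.p. 3/16, 5 w.p. 1/4, 6 w.p. 3/16, 7 w.p. 1/8, …
E[payout] = (1/16)·2 + (1/8)·3 + (3/16)·4 + (1/4)·5 + (3/16)·6 + (1/8)·7 + (1/16)·8 = 5
Expected profit = 5 − 2 = 3 ≈ $3.00

$3.00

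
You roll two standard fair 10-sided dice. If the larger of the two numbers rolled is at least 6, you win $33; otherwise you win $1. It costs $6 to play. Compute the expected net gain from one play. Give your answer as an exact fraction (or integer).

$19

E[payout] = (1/4)·1 + (3/4)·33 = 25
Expected profit = 25 − 6 = 19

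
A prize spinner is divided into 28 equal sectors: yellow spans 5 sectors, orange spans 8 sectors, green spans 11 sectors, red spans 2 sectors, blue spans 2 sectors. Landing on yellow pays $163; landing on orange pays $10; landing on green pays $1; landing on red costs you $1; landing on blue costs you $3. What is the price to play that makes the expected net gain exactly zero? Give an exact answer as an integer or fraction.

449/14 dollars

E[payout] = (5/28)·163 + (8/28)·10 + (11/28)·1 + (2/28)·(-1) + (2/28)·(-3) = 449/14
Fair fee = E[payout] = 449/14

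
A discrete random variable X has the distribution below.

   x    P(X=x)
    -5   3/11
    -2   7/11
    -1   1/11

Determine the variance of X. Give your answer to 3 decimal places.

2.017

E[X] = (3/11)·(-5) + (7/11)·(-2) + (1/11)·(-1) = -30/11
E[X²] = (3/11)·25 + (7/11)·4 + (1/11)·1 = 104/11
Var(X) = 104/11 − (-30/11)² = 244/121 ≈ 2.017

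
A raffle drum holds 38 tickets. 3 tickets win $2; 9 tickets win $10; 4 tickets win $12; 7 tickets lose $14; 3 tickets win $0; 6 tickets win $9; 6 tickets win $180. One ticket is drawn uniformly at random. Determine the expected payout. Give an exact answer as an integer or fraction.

E[payout] = (3/38)·2 + (9/38)·10 + (4/38)·12 + (7/38)·(-14) + (3/38)·0 + (6/38)·9 + (6/38)·180 = 590/19

590/19 dollars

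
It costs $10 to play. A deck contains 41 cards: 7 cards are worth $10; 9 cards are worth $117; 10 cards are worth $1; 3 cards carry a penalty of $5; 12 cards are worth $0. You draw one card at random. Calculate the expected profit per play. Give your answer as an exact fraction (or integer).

E[payout] = (7/41)·10 + (9/41)·117 + (10/41)·1 + (3/41)·(-5) + (12/41)·0 = 1118/41
Expected profit = 1118/41 − 10 = 708/41

708/41 dollars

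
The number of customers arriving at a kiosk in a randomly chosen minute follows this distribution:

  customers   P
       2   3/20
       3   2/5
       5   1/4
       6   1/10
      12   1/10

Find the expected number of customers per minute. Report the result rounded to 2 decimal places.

E[X] = (3/20)·2 + (2/5)·3 + (1/4)·5 + (1/10)·6 + (1/10)·12
     = 91/20 ≈ 4.55

4.55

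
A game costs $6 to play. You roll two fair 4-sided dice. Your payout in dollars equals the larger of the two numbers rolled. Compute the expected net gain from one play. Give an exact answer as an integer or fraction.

Distribution of the larger of the two numbers rolled: 1 w.p. 1/16, 2 w.p. 3/16, 3 w.p. 5/16, 4 w.p. 7/16
E[payout] = (1/16)·1 + (3/16)·2 + (5/16)·3 + (7/16)·4 = 25/8
Expected profit = 25/8 − 6 = -23/8

-23/8 dollars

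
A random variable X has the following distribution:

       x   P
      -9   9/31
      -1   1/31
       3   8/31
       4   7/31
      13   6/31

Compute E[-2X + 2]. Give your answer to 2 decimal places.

-1.10

E[-2x+2] = (9/31)·20 + (1/31)·4 + (8/31)·(-4) + (7/31)·(-6) + (6/31)·(-24)
     = -34/31 ≈ -1.10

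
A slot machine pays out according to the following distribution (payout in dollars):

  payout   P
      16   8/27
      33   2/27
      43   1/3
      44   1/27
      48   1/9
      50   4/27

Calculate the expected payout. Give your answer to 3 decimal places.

$35.889

E[X] = (8/27)·16 + (2/27)·33 + (1/3)·43 + (1/27)·44 + (1/9)·48 + (4/27)·50
     = 323/9 ≈ 35.889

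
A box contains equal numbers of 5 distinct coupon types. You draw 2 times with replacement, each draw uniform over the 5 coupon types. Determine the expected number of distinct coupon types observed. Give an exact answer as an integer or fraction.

9/5

Let Xⱼ=1 if type j appears at least once. P(Xⱼ=1) = 1 − ((5−1)/5)^2 = 9/25.
E[#distinct] = 5·9/25 = 9/5.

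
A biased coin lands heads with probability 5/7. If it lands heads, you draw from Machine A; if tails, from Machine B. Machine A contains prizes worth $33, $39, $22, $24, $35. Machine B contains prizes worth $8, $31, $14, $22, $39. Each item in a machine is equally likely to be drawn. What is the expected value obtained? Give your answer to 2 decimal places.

E[X | Machine A] = (33 + 39 + 22 + 24 + 35)/5 = 153/5
E[X | Machine B] = (8 + 31 + 14 + 22 + 39)/5 = 114/5
E[X] = (5/7)·153/5 + (2/7)·114/5 = 993/35 ≈ 28.37

$28.37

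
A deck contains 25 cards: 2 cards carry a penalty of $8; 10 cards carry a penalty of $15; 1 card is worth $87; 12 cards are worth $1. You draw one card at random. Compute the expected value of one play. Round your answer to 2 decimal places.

E[payout] = (2/25)·(-8) + (10/25)·(-15) + (1/25)·87 + (12/25)·1 = -67/25
≈ -$2.68

-$2.68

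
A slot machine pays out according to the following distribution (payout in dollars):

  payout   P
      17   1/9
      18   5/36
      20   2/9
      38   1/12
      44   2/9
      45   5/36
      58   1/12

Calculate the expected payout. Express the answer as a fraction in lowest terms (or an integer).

1183/36 dollars

E[X] = (1/9)·17 + (5/36)·18 + (2/9)·20 + (1/12)·38 + (2/9)·44 + (5/36)·45 + (1/12)·58
     = 1183/36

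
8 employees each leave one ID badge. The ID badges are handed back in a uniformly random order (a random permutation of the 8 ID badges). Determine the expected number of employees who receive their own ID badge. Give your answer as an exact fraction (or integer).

Let Xᵢ = 1 if person i gets their own ID badge. For each i, P(Xᵢ=1) = 1/8.
By linearity of expectation, E[X₁+…+X_8] = 8·(1/8) = 1.

1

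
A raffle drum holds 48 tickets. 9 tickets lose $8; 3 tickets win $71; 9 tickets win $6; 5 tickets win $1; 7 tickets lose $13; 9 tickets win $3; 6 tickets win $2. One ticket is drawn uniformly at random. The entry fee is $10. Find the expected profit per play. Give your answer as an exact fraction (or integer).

E[payout] = (9/48)·(-8) + (3/48)·71 + (9/48)·6 + (5/48)·1 + (7/48)·(-13) + (9/48)·3 + (6/48)·2 = 37/12
Expected profit = 37/12 − 10 = -83/12

-83/12 dollars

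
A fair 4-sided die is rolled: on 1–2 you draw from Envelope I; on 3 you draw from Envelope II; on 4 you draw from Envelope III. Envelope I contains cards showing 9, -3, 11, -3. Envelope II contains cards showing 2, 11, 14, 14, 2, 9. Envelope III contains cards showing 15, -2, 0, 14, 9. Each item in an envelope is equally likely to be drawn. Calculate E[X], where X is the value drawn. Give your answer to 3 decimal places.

E[X | Envelope I] = (9 − 3 + 11 − 3)/4 = 7/2
E[X | Envelope II] = (2 + 11 + 14 + 14 + 2 + 9)/6 = 26/3
E[X | Envelope III] = (15 − 2 + 0 + 14 + 9)/5 = 36/5
E[X] = (1/2)·7/2 + (1/4)·26/3 + (1/4)·36/5 = 343/60 ≈ 5.717

5.717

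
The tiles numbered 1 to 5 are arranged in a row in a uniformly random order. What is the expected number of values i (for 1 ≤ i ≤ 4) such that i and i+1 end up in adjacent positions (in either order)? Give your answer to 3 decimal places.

1.600

For each i ∈ {1,…,4}, let Xᵢ = 1 if i and i+1 are adjacent. P(Xᵢ=1) = 2·(5−1)!/5! = 2/5.
By linearity, E[ΣXᵢ] = (4)·(2/5) = 8/5.
≈ 1.600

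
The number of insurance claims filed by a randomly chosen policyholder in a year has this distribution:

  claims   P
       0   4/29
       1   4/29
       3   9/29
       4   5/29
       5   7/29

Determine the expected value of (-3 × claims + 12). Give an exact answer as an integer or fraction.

90/29

E[-3x+12] = (4/29)·12 + (4/29)·9 + (9/29)·3 + (5/29)·0 + (7/29)·(-3)
     = 90/29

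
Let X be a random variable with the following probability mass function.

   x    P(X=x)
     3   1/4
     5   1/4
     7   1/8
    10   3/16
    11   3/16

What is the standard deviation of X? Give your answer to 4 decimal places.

3.1068

E[X] = 109/16, E[X²] = 897/16
Var(X) = E[X²] − (E[X])² = 897/16 − 11881/256 = 2471/256
SD(X) = √(2471/256) ≈ 3.1068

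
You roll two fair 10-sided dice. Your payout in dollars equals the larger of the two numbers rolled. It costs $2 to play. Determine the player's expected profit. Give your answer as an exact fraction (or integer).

Distribution of the larger of the two numbers rolled: 1 w.p. 1/100, 2 w.p. 3/100, 3 w.p. 1/20, 4 w.p. 7/100, 5 w.p. 9/100, 6 w.p. 11/100, …
E[payout] = (1/100)·1 + (3/100)·2 + (1/20)·3 + (7/100)·4 + (9/100)·5 + (11/100)·6 + (13/100)·7 + (3/20)·8 + (17/100)·9 + (19/100)·10 = 143/20
Expected profit = 143/20 − 2 = 103/20

103/20 dollars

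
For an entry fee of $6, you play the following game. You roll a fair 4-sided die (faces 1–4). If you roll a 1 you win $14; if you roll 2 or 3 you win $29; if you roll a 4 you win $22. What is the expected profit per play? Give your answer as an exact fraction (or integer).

E[payout] = (1/4)·14 + (1/4)·22 + (1/2)·29 = 47/2
Expected profit = 47/2 − 6 = 35/2

35/2 dollars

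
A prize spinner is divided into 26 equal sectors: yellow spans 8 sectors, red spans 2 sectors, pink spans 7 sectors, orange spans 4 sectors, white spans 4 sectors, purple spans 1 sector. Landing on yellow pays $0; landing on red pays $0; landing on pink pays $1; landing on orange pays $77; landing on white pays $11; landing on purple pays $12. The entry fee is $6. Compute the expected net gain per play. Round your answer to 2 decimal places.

$8.27

E[payout] = (8/26)·0 + (2/26)·0 + (7/26)·1 + (4/26)·77 + (4/26)·11 + (1/26)·12 = 371/26
Expected profit = 371/26 − 6 = 215/26 ≈ $8.27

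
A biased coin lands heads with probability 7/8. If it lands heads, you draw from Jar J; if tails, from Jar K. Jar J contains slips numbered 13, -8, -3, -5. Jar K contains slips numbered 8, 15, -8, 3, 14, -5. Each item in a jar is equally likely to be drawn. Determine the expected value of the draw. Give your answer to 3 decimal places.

-0.094

E[X | Jar J] = (13 − 8 − 3 − 5)/4 = -3/4
E[X | Jar K] = (8 + 15 − 8 + 3 + 14 − 5)/6 = 9/2
E[X] = (7/8)·(-3/4) + (1/8)·9/2 = -3/32 ≈ -0.094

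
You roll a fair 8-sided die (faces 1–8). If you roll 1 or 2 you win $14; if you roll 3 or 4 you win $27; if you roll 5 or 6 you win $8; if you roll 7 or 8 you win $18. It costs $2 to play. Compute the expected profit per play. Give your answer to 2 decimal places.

$14.75

E[payout] = (1/4)·8 + (1/4)·14 + (1/4)·18 + (1/4)·27 = 67/4
Expected profit = 67/4 − 2 = 59/4 ≈ $14.75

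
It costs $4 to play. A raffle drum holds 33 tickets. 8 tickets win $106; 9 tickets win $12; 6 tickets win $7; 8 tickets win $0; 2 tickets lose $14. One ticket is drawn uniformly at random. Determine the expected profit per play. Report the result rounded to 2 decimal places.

E[payout] = (8/33)·106 + (9/33)·12 + (6/33)·7 + (8/33)·0 + (2/33)·(-14) = 970/33
Expected profit = 970/33 − 4 = 838/33 ≈ $25.39

$25.39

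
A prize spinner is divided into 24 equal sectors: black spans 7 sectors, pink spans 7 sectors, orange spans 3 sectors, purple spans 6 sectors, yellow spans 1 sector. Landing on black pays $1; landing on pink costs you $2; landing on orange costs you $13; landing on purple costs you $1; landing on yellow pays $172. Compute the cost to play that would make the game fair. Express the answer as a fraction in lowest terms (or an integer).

$5

E[payout] = (7/24)·1 + (7/24)·(-2) + (3/24)·(-13) + (6/24)·(-1) + (1/24)·172 = 5
Fair fee = E[payout] = 5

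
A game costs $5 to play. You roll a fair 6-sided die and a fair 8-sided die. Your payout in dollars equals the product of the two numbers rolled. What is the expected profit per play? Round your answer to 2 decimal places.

Distribution of the product of the two numbers rolled: 1 w.p. 1/48, 2 w.p. 1/24, 3 w.p. 1/24, 4 w.p. 1/16, 5 w.p. 1/24, 6 w.p. 1/12, …
E[payout] = (1/48)·1 + (1/24)·2 + (1/24)·3 + (1/16)·4 + (1/24)·5 + (1/12)·6 + (1/48)·7 + (1/16)·8 + (1/48)·9 + (1/24)·10 + (1/12)·12 + (1/48)·14 + (1/24)·15 + (1/24)·16 + (1/24)·18 + (1/24)·20 + (1/48)·21 + (1/16)·24 + (1/48)·25 + (1/48)·28 + (1/24)·30 + (1/48)·32 + (1/48)·35 + (1/48)·36 + (1/48)·40 + (1/48)·42 + (1/48)·48 = 63/4
Expected profit = 63/4 − 5 = 43/4 ≈ $10.75

$10.75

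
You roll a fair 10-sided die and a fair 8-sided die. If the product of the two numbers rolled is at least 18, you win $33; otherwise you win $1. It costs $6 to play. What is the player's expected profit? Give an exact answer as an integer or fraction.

E[payout] = (9/20)·1 + (11/20)·33 = 93/5
Expected profit = 93/5 − 6 = 63/5

63/5 dollars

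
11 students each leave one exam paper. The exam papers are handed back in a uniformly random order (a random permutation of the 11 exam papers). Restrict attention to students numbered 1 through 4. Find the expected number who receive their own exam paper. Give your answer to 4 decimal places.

Let Xᵢ = 1 if person i gets their own exam paper. For each i, P(Xᵢ=1) = 1/11.
By linearity of expectation, E[X₁+…+X_4] = 4·(1/11) = 4/11.
≈ 0.3636

0.3636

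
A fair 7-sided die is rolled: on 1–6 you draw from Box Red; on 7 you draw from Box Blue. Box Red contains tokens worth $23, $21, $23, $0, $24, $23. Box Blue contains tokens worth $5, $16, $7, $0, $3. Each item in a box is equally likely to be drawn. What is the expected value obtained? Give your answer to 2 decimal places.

$17.17

E[X | Box Red] = (23 + 21 + 23 + 0 + 24 + 23)/6 = 19
E[X | Box Blue] = (5 + 16 + 7 + 0 + 3)/5 = 31/5
E[X] = (6/7)·19 + (1/7)·31/5 = 601/35 ≈ 17.17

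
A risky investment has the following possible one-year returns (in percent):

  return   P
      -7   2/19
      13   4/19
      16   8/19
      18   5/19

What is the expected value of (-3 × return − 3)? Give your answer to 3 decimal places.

-43.421

E[-3x-3] = (2/19)·18 + (4/19)·(-42) + (8/19)·(-51) + (5/19)·(-57)
     = -825/19 ≈ -43.421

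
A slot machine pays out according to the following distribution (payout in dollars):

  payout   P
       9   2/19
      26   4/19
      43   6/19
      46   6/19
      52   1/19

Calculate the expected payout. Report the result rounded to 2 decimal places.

$37.26

E[X] = (2/19)·9 + (4/19)·26 + (6/19)·43 + (6/19)·46 + (1/19)·52
     = 708/19 ≈ 37.26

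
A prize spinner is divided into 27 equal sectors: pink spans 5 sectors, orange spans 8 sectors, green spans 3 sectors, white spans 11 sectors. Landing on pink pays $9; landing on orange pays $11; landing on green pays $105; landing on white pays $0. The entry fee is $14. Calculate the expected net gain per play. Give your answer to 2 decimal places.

$2.59

E[payout] = (5/27)·9 + (8/27)·11 + (3/27)·105 + (11/27)·0 = 448/27
Expected profit = 448/27 − 14 = 70/27 ≈ $2.59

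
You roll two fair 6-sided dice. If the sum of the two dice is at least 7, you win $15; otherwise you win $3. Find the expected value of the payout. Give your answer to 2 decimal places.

E[payout] = (5/12)·3 + (7/12)·15 = 10
≈ $10.00

$10.00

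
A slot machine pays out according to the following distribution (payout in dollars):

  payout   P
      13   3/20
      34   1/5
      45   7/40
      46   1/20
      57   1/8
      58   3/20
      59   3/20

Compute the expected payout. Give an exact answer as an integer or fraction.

E[X] = (3/20)·13 + (1/5)·34 + (7/40)·45 + (1/20)·46 + (1/8)·57 + (3/20)·58 + (3/20)·59
     = 218/5

218/5 dollars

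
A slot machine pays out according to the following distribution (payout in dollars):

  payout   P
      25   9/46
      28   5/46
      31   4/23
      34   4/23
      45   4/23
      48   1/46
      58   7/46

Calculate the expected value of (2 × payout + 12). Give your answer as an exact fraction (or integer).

E[2x+12] = (9/46)·62 + (5/46)·68 + (4/23)·74 + (4/23)·80 + (4/23)·102 + (1/46)·108 + (7/46)·128
     = 1975/23

1975/23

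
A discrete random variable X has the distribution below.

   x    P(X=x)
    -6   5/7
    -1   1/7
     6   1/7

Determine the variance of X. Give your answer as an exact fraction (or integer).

E[X] = (5/7)·(-6) + (1/7)·(-1) + (1/7)·6 = -25/7
E[X²] = (5/7)·36 + (1/7)·1 + (1/7)·36 = 31
Var(X) = 31 − (-25/7)² = 894/49

894/49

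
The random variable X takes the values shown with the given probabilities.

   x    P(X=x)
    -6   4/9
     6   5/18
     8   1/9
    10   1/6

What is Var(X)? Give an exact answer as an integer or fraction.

3836/81

E[X] = (4/9)·(-6) + (5/18)·6 + (1/9)·8 + (1/6)·10 = 14/9
E[X²] = (4/9)·36 + (5/18)·36 + (1/9)·64 + (1/6)·100 = 448/9
Var(X) = 448/9 − (14/9)² = 3836/81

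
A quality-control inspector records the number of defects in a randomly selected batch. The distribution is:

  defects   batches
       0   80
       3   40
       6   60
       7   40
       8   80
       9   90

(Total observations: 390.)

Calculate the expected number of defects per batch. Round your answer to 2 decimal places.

5.67

Total = 390, so P(defects=0) = 80/390, etc.
E[X] = (8/39)·0 + (4/39)·3 + (2/13)·6 + (4/39)·7 + (8/39)·8 + (3/13)·9
     = 17/3 ≈ 5.67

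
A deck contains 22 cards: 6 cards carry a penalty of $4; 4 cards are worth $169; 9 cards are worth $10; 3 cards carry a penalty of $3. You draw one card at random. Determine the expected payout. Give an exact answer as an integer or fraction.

733/22 dollars

E[payout] = (6/22)·(-4) + (4/22)·169 + (9/22)·10 + (3/22)·(-3) = 733/22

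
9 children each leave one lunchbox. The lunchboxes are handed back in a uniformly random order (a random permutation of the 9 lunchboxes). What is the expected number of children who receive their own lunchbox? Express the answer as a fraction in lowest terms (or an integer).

1

Let Xᵢ = 1 if person i gets their own lunchbox. For each i, P(Xᵢ=1) = 1/9.
By linearity of expectation, E[X₁+…+X_9] = 9·(1/9) = 1.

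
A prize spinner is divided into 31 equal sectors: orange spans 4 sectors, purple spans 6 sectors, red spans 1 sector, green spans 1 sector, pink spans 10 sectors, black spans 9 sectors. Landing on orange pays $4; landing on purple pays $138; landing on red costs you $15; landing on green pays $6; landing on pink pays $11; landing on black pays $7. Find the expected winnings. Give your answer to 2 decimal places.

E[payout] = (4/31)·4 + (6/31)·138 + (1/31)·(-15) + (1/31)·6 + (10/31)·11 + (9/31)·7 = 1008/31
≈ $32.52

$32.52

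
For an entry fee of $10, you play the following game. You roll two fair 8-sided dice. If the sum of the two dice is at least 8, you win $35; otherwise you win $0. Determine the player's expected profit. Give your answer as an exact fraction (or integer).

865/64 dollars

E[payout] = (21/64)·0 + (43/64)·35 = 1505/64
Expected profit = 1505/64 − 10 = 865/64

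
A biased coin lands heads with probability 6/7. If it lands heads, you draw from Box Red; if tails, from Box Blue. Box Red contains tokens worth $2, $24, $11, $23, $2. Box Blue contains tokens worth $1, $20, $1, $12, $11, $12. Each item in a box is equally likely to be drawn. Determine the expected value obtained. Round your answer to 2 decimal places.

E[X | Box Red] = (2 + 24 + 11 + 23 + 2)/5 = 62/5
E[X | Box Blue] = (1 + 20 + 1 + 12 + 11 + 12)/6 = 19/2
E[X] = (6/7)·62/5 + (1/7)·19/2 = 839/70 ≈ 11.99

$11.99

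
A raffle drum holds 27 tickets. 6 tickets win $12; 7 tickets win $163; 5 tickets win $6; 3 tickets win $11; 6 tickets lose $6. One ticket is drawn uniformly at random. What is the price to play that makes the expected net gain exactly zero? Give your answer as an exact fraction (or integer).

1240/27 dollars

E[payout] = (6/27)·12 + (7/27)·163 + (5/27)·6 + (3/27)·11 + (6/27)·(-6) = 1240/27
Fair fee = E[payout] = 1240/27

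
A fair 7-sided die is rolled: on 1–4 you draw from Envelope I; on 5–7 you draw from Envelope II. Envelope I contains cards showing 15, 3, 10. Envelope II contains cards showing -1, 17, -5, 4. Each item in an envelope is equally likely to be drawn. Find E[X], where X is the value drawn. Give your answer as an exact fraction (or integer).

583/84

E[X | Envelope I] = (15 + 3 + 10)/3 = 28/3
E[X | Envelope II] = (-1 + 17 − 5 + 4)/4 = 15/4
E[X] = (4/7)·28/3 + (3/7)·15/4 = 583/84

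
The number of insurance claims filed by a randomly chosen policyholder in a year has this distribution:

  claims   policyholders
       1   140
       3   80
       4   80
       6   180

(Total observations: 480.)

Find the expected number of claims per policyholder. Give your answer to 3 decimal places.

3.708

Total = 480, so P(claims=1) = 140/480, etc.
E[X] = (7/24)·1 + (1/6)·3 + (1/6)·4 + (3/8)·6
     = 89/24 ≈ 3.708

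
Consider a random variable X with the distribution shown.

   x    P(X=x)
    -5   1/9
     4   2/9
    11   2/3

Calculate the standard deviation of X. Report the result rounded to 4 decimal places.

E[X] = 23/3, E[X²] = 87
Var(X) = E[X²] − (E[X])² = 87 − 529/9 = 254/9
SD(X) = √(254/9) ≈ 5.3125

5.3125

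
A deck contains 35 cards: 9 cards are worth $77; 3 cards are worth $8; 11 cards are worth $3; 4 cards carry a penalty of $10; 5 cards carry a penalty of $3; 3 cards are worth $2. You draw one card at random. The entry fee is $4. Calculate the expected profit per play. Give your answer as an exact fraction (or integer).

E[payout] = (9/35)·77 + (3/35)·8 + (11/35)·3 + (4/35)·(-10) + (5/35)·(-3) + (3/35)·2 = 701/35
Expected profit = 701/35 − 4 = 561/35

561/35 dollars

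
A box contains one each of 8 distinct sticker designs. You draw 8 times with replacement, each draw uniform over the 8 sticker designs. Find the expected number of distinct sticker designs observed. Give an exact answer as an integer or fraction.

Let Xⱼ=1 if type j appears at least once. P(Xⱼ=1) = 1 − ((8−1)/8)^8 = 11012415/16777216.
E[#distinct] = 8·11012415/16777216 = 11012415/2097152.

11012415/2097152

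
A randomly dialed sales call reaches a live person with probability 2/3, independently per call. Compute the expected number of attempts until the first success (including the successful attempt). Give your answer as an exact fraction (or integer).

For a geometric distribution, E[trials] = 1/p = 1/(2/3) = 3/2.

3/2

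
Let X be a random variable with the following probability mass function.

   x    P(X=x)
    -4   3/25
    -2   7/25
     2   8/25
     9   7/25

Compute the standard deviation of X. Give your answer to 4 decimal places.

E[X] = 53/25, E[X²] = 27
Var(X) = E[X²] − (E[X])² = 27 − 2809/625 = 14066/625
SD(X) = √(14066/625) ≈ 4.7440

4.7440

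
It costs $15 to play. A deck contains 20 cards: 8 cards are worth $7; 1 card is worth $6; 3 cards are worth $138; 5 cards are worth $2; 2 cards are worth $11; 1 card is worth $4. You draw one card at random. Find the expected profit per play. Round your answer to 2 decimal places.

E[payout] = (8/20)·7 + (1/20)·6 + (3/20)·138 + (5/20)·2 + (2/20)·11 + (1/20)·4 = 128/5
Expected profit = 128/5 − 15 = 53/5 ≈ $10.60

$10.60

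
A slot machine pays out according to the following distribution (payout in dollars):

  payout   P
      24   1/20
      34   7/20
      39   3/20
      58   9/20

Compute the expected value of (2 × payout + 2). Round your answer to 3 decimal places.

92.100

E[2x+2] = (1/20)·50 + (7/20)·70 + (3/20)·80 + (9/20)·118
     = 921/10 ≈ 92.100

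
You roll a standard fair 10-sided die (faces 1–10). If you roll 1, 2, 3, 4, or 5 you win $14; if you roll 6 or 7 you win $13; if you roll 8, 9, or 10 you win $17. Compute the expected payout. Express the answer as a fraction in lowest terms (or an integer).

E[payout] = (1/5)·13 + (1/2)·14 + (3/10)·17 = 147/10

147/10 dollars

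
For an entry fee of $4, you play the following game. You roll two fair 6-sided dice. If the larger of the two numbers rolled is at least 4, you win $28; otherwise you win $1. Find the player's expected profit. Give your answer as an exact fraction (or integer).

E[payout] = (1/4)·1 + (3/4)·28 = 85/4
Expected profit = 85/4 − 4 = 69/4

69/4 dollars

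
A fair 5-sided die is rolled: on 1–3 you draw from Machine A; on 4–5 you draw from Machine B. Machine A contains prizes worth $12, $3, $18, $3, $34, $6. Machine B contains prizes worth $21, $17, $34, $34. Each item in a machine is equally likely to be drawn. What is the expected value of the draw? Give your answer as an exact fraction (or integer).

E[X | Machine A] = (12 + 3 + 18 + 3 + 34 + 6)/6 = 38/3
E[X | Machine B] = (21 + 17 + 34 + 34)/4 = 53/2
E[X] = (3/5)·38/3 + (2/5)·53/2 = 91/5

91/5 dollars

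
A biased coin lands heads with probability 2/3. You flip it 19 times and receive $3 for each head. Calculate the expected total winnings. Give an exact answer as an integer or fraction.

$38

E[#heads] = 19·2/3 = 38/3 (linearity over flips).
E[winnings] = 3·38/3 = 38.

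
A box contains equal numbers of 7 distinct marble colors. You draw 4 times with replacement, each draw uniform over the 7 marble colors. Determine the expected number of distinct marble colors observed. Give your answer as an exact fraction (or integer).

Let Xⱼ=1 if type j appears at least once. P(Xⱼ=1) = 1 − ((7−1)/7)^4 = 1105/2401.
E[#distinct] = 7·1105/2401 = 1105/343.

1105/343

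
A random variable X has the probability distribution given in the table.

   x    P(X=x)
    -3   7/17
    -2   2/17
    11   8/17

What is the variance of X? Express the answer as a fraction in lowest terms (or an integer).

13694/289

E[X] = (7/17)·(-3) + (2/17)·(-2) + (8/17)·11 = 63/17
E[X²] = (7/17)·9 + (2/17)·4 + (8/17)·121 = 1039/17
Var(X) = 1039/17 − (63/17)² = 13694/289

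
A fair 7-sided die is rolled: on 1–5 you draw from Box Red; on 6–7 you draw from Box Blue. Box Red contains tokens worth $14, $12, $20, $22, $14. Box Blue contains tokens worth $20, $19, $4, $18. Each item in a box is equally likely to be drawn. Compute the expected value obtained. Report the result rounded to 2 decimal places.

$16.07

E[X | Box Red] = (14 + 12 + 20 + 22 + 14)/5 = 82/5
E[X | Box Blue] = (20 + 19 + 4 + 18)/4 = 61/4
E[X] = (5/7)·82/5 + (2/7)·61/4 = 225/14 ≈ 16.07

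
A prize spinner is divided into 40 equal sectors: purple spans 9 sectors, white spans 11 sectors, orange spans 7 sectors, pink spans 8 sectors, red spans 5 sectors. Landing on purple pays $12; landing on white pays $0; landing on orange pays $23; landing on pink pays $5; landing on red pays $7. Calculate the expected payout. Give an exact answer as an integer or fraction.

E[payout] = (9/40)·12 + (11/40)·0 + (7/40)·23 + (8/40)·5 + (5/40)·7 = 43/5

43/5 dollars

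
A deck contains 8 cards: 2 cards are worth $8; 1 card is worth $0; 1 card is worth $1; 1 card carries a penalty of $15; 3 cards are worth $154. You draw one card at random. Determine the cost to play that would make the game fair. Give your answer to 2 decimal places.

$58.00

E[payout] = (2/8)·8 + (1/8)·0 + (1/8)·1 + (1/8)·(-15) + (3/8)·154 = 58
Fair fee = E[payout] = 58 ≈ $58.00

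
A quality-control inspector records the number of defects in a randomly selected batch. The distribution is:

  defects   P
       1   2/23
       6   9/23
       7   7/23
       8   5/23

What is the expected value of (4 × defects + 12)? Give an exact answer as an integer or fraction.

E[4x+12] = (2/23)·16 + (9/23)·36 + (7/23)·40 + (5/23)·44
     = 856/23

856/23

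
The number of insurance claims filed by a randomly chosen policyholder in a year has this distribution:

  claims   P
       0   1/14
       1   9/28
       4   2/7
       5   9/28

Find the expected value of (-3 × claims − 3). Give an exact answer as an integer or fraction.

E[-3x-3] = (1/14)·(-3) + (9/28)·(-6) + (2/7)·(-15) + (9/28)·(-18)
     = -171/14

-171/14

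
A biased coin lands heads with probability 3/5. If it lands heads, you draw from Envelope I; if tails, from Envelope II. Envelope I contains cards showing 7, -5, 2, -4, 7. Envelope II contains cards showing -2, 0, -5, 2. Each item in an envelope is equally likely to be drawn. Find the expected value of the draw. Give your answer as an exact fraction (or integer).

17/50

E[X | Envelope I] = (7 − 5 + 2 − 4 + 7)/5 = 7/5
E[X | Envelope II] = (-2 + 0 − 5 + 2)/4 = -5/4
E[X] = (3/5)·7/5 + (2/5)·(-5/4) = 17/50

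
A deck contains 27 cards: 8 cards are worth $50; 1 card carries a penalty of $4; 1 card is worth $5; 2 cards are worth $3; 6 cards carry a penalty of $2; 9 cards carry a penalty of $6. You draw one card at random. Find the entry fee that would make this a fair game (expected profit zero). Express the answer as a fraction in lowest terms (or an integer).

341/27 dollars

E[payout] = (8/27)·50 + (1/27)·(-4) + (1/27)·5 + (2/27)·3 + (6/27)·(-2) + (9/27)·(-6) = 341/27
Fair fee = E[payout] = 341/27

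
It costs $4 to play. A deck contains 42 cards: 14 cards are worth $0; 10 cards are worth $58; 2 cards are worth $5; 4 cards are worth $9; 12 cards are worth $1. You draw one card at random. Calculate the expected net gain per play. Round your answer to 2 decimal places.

E[payout] = (14/42)·0 + (10/42)·58 + (2/42)·5 + (4/42)·9 + (12/42)·1 = 319/21
Expected profit = 319/21 − 4 = 235/21 ≈ $11.19

$11.19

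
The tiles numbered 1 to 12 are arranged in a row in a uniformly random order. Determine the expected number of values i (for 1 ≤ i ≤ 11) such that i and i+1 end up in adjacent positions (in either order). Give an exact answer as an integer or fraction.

For each i ∈ {1,…,11}, let Xᵢ = 1 if i and i+1 are adjacent. P(Xᵢ=1) = 2·(12−1)!/12! = 2/12.
By linearity, E[ΣXᵢ] = (11)·(2/12) = 11/6.

11/6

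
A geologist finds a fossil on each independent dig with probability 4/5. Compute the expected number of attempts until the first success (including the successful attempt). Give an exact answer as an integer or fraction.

For a geometric distribution, E[trials] = 1/p = 1/(4/5) = 5/4.

5/4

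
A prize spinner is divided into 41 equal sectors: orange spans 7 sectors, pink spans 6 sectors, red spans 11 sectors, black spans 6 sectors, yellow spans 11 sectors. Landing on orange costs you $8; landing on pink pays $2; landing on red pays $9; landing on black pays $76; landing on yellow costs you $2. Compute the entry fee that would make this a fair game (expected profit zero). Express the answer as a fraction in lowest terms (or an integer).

E[payout] = (7/41)·(-8) + (6/41)·2 + (11/41)·9 + (6/41)·76 + (11/41)·(-2) = 489/41
Fair fee = E[payout] = 489/41

489/41 dollars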